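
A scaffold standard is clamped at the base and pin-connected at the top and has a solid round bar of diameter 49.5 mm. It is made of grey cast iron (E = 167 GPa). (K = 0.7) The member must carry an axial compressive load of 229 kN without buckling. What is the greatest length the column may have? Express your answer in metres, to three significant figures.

L_max ≈ 2.08 m

I = πd⁴/64 = π×49.5⁴/64 = 2.947×10^5 mm⁴
I = 2.947×10^-7 m⁴
At the buckling limit P_cr = P = 2.290×10^5 N
From P_cr = π²EI/(K·L)²:  L = (1/K)·√(π²EI/P_cr) = (1/0.7)·√(π²×1.67×10^11×2.947×10^-7/2.290×10^5)
L = 2.08 m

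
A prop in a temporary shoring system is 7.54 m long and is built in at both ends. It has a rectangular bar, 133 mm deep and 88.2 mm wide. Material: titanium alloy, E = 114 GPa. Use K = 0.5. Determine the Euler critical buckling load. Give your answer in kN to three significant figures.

Buckling occurs about the weak axis: I_min = h·b³/12 with b = 88.2 mm (the shorter side).
I_min = 133×88.2³/12 = 7.605×10^6 mm⁴
I = 7.605×10^6 mm⁴ = 7.605×10^-6 m⁴
Effective length L_e = K·L = 0.5 × 7.54 = 3.770 m
P_cr = π²EI / L_e² = π² × 114×10⁹ × 7.605×10^-6 / 3.770² = 6.020×10^5 N

P_cr ≈ 602 kN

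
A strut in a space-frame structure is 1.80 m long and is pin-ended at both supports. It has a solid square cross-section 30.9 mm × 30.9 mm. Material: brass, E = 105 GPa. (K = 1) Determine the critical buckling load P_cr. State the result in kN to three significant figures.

I = a⁴/12 = 30.9⁴/12 = 7.597×10^4 mm⁴
I = 7.597×10^4 mm⁴ = 7.597×10^-8 m⁴
Effective length L_e = K·L = 1 × 1.80 = 1.800 m
P_cr = π²EI / L_e² = π² × 105×10⁹ × 7.597×10^-8 / 1.800² = 2.430×10^4 N

P_cr ≈ 24.3 kN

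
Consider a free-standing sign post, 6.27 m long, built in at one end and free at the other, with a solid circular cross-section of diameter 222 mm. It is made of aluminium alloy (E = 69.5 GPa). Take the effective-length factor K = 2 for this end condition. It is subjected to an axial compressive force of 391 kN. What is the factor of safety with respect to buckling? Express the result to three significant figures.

I = πd⁴/64 = π×222⁴/64 = 1.192×10^8 mm⁴
I = 1.192×10^8 mm⁴ = 1.192×10^-4 m⁴
Effective length L_e = K·L = 2 × 6.27 = 12.54 m
P_cr = π²EI / L_e² = π² × 69.5×10⁹ × 1.192×10^-4 / 12.54² = 5.201×10^5 N
Factor of safety n = P_cr / P = 520.08 / 391 = 1.33

n ≈ 1.33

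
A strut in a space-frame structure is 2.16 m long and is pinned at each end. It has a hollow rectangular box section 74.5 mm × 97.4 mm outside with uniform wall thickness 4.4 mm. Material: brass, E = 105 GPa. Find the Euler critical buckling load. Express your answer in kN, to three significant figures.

Inner dimensions: h_i = 97.4 − 2×4.4 = 88.60 mm, b_i = 74.5 − 2×4.4 = 65.70 mm
Weak-axis I_min = (h_o·b_o³ − h_i·b_i³)/12 with b_o = 74.5, b_i = 65.70 mm (shorter outer/inner sides).
I_min = (97.4×74.5³ − 88.60×65.70³)/12 = 1.262×10^6 mm⁴
I = 1.262×10^6 mm⁴ = 1.262×10^-6 m⁴
Effective length L_e = K·L = 1 × 2.16 = 2.160 m
P_cr = π²EI / L_e² = π² × 105×10⁹ × 1.262×10^-6 / 2.160² = 2.804×10^5 N

P_cr ≈ 280 kN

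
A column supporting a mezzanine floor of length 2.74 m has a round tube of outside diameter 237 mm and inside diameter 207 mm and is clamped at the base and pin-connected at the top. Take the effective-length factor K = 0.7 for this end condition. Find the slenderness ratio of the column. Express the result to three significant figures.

λ ≈ 24.4

d_o = 237 mm, d_i = 207 mm
I = π(d_o⁴ − d_i⁴)/64 = π(237⁴ − 207.0⁴)/64 = 6.474×10^7 mm⁴
A = 1.046×10^4 mm²;  r_min = √(I/A) = √(6.474×10^7/1.046×10^4) = 78.67 mm
L_e = K·L = 0.7 × 2.74 m = 1.918 m = 1918.0 mm
λ = L_e / r_min = 1918.0 / 78.67 = 24.4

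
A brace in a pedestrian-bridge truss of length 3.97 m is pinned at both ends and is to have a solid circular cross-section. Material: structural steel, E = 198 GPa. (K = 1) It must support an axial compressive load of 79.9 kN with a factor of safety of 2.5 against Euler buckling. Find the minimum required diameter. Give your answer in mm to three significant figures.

d ≈ 75.7 mm

Required P_cr = n·P = 2.5 × 79.9 = 199.8 kN
L_e = K·L = 1 × 3.97 = 3.970 m
Required I = P_cr·L_e²/(π²E) = 1.998×10^5 × 3.970² / (π² × 1.98×10^11) = 1.611×10^-6 m⁴
I_req = 1.611×10^6 mm⁴
Solid circle: I = πd⁴/64  ⇒  d = (64I/π)^(1/4) = (64×1.611×10^6/π)^(1/4) = 75.7 mm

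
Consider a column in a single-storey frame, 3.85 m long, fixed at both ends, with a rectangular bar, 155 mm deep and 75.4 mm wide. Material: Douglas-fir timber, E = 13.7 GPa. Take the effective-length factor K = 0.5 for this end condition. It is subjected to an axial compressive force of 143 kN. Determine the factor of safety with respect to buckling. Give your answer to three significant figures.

Buckling occurs about the weak axis: I_min = h·b³/12 with b = 75.4 mm (the shorter side).
I_min = 155×75.4³/12 = 5.537×10^6 mm⁴
I = 5.537×10^6 mm⁴ = 5.537×10^-6 m⁴
Effective length L_e = K·L = 0.5 × 3.85 = 1.925 m
P_cr = π²EI / L_e² = π² × 13.7×10⁹ × 5.537×10^-6 / 1.925² = 2.020×10^5 N
Factor of safety n = P_cr / P = 202.03 / 143 = 1.41

n ≈ 1.41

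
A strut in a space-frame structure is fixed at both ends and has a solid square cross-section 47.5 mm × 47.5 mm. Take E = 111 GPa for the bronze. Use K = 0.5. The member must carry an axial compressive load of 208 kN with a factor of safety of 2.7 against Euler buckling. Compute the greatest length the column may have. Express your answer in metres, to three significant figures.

I = a⁴/12 = 47.5⁴/12 = 4.242×10^5 mm⁴
I = 4.242×10^-7 m⁴
Required critical load P_cr = n·P = 2.7 × 208 = 561.6 kN = 5.616×10^5 N
From P_cr = π²EI/(K·L)²:  L = (1/K)·√(π²EI/P_cr) = (1/0.5)·√(π²×1.11×10^11×4.242×10^-7/5.616×10^5)
L = 1.82 m

L_max ≈ 1.82 m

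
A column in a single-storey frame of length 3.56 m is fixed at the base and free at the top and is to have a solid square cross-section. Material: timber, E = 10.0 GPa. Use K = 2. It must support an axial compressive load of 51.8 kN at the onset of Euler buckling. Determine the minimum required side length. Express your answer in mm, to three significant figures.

a ≈ 134 mm

L_e = K·L = 2 × 3.56 = 7.120 m
Required I = P_cr·L_e²/(π²E) = 5.180×10^4 × 7.120² / (π² × 1.00×10^10) = 2.661×10^-5 m⁴
I_req = 2.661×10^7 mm⁴
Solid square: I = a⁴/12  ⇒  a = (12I)^(1/4) = (12×2.661×10^7)^(1/4) = 134 mm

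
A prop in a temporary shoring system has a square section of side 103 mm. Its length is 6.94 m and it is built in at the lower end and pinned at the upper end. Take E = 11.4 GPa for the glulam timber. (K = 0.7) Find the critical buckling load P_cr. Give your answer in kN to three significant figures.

P_cr ≈ 44.7 kN

I = a⁴/12 = 103⁴/12 = 9.379×10^6 mm⁴
I = 9.379×10^6 mm⁴ = 9.379×10^-6 m⁴
Effective length L_e = K·L = 0.7 × 6.94 = 4.858 m
P_cr = π²EI / L_e² = π² × 11.4×10⁹ × 9.379×10^-6 / 4.858² = 4.472×10^4 N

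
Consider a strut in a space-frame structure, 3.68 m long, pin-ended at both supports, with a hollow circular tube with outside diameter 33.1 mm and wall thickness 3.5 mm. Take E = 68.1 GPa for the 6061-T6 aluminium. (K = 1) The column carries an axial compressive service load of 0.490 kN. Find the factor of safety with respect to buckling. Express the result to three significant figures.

n ≈ 3.66

Inner diameter d_i = 33.1 − 2×3.5 = 26.10 mm
I = π(d_o⁴ − d_i⁴)/64 = π(33.1⁴ − 26.10⁴)/64 = 3.614×10^4 mm⁴
I = 3.614×10^4 mm⁴ = 3.614×10^-8 m⁴
Effective length L_e = K·L = 1 × 3.68 = 3.680 m
P_cr = π²EI / L_e² = π² × 68.1×10⁹ × 3.614×10^-8 / 3.680² = 1.794×10^3 N
Factor of safety n = P_cr / P = 1.7938 / 0.490 = 3.66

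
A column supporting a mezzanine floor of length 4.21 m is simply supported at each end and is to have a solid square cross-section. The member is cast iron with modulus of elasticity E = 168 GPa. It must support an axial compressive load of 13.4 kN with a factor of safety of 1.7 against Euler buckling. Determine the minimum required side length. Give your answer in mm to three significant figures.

a ≈ 41.3 mm

Required P_cr = n·P = 1.7 × 13.4 = 22.78 kN
L_e = K·L = 1 × 4.21 = 4.210 m
Required I = P_cr·L_e²/(π²E) = 2.278×10^4 × 4.210² / (π² × 1.68×10^11) = 2.435×10^-7 m⁴
I_req = 2.435×10^5 mm⁴
Solid square: I = a⁴/12  ⇒  a = (12I)^(1/4) = (12×2.435×10^5)^(1/4) = 41.3 mm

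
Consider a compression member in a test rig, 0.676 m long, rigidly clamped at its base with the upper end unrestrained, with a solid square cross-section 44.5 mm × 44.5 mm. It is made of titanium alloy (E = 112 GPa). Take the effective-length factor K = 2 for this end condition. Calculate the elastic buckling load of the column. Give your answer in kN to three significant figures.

I = a⁴/12 = 44.5⁴/12 = 3.268×10^5 mm⁴
I = 3.268×10^5 mm⁴ = 3.268×10^-7 m⁴
Effective length L_e = K·L = 2 × 0.676 = 1.352 m
P_cr = π²EI / L_e² = π² × 112×10⁹ × 3.268×10^-7 / 1.352² = 1.976×10^5 N

P_cr ≈ 198 kN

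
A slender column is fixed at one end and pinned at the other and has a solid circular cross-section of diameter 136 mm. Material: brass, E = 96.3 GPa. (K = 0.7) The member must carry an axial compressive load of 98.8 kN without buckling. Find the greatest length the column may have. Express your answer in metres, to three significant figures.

I = πd⁴/64 = π×136⁴/64 = 1.679×10^7 mm⁴
I = 1.679×10^-5 m⁴
At the buckling limit P_cr = P = 9.880×10^4 N
From P_cr = π²EI/(K·L)²:  L = (1/K)·√(π²EI/P_cr) = (1/0.7)·√(π²×9.63×10^10×1.679×10^-5/9.880×10^4)
L = 18.2 m

L_max ≈ 18.2 m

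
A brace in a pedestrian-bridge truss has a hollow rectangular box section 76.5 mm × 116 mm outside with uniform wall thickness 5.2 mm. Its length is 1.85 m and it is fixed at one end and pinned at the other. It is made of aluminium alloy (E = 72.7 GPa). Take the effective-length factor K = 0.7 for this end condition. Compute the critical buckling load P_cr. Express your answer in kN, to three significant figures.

Inner dimensions: h_i = 116 − 2×5.2 = 105.6 mm, b_i = 76.5 − 2×5.2 = 66.10 mm
Weak-axis I_min = (h_o·b_o³ − h_i·b_i³)/12 with b_o = 76.5, b_i = 66.10 mm (shorter outer/inner sides).
I_min = (116×76.5³ − 105.6×66.10³)/12 = 1.786×10^6 mm⁴
I = 1.786×10^6 mm⁴ = 1.786×10^-6 m⁴
Effective length L_e = K·L = 0.7 × 1.85 = 1.295 m
P_cr = π²EI / L_e² = π² × 72.7×10⁹ × 1.786×10^-6 / 1.295² = 7.643×10^5 N

P_cr ≈ 764 kN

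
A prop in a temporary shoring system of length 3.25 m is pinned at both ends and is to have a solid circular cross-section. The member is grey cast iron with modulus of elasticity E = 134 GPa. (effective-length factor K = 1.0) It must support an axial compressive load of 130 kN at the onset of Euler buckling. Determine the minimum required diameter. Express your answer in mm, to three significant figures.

L_e = K·L = 1 × 3.25 = 3.250 m
Required I = P_cr·L_e²/(π²E) = 1.300×10^5 × 3.250² / (π² × 1.34×10^11) = 1.038×10^-6 m⁴
I_req = 1.038×10^6 mm⁴
Solid circle: I = πd⁴/64  ⇒  d = (64I/π)^(1/4) = (64×1.038×10^6/π)^(1/4) = 67.8 mm

d ≈ 67.8 mm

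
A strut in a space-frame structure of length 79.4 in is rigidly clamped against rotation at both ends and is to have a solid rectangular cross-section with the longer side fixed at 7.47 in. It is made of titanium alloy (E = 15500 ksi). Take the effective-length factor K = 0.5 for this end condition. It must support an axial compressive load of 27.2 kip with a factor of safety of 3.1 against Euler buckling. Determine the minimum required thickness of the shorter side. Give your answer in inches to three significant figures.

Required P_cr = n·P = 3.1 × 27.2 = 84.32 kip
L_e = K·L = 0.5 × 79.4 = 39.70 in
Required I = P_cr·L_e²/(π²E) = 8.432×10^4 × 39.70² / (π² × 1.55×10^7) = 0.8687 in⁴
Rectangle, weak axis: I_min = h·b³/12 with h = 7.47 in fixed  ⇒  b = (12I/h)^(1/3) = 1.12 in

b ≈ 1.12 in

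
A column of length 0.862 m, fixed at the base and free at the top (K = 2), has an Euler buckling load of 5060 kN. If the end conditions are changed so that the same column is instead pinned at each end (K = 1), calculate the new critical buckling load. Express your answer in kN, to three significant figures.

P_cr ≈ 20200 kN

P_cr ∝ 1/K², so P_cr,new = P_cr,old × (K_old/K_new)² = 5060 × (2/1)²
= 5060 × 4.000 = 20200 kN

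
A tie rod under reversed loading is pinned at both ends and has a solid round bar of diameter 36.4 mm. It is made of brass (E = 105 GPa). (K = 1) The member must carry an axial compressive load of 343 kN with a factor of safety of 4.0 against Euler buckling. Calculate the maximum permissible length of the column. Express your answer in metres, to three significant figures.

I = πd⁴/64 = π×36.4⁴/64 = 8.617×10^4 mm⁴
I = 8.617×10^-8 m⁴
Required critical load P_cr = n·P = 4.0 × 343 = 1372 kN = 1.372×10^6 N
From P_cr = π²EI/(K·L)²:  L = (1/K)·√(π²EI/P_cr) = (1/1)·√(π²×1.05×10^11×8.617×10^-8/1.372×10^6)
L = 0.255 m

L_max ≈ 0.255 m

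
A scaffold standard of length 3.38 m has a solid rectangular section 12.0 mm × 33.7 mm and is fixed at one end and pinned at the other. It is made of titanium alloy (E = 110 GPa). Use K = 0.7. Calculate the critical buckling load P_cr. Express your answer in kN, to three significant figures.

Buckling occurs about the weak axis: I_min = h·b³/12 with b = 12.0 mm (the shorter side).
I_min = 33.7×12.0³/12 = 4.853×10^3 mm⁴
I = 4.853×10^3 mm⁴ = 4.853×10^-9 m⁴
Effective length L_e = K·L = 0.7 × 3.38 = 2.366 m
P_cr = π²EI / L_e² = π² × 110×10⁹ × 4.853×10^-9 / 2.366² = 941.1 N

P_cr ≈ 0.941 kN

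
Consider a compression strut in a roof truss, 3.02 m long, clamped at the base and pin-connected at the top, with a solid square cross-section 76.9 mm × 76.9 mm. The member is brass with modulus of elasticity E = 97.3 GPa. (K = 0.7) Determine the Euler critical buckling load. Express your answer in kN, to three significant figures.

I = a⁴/12 = 76.9⁴/12 = 2.914×10^6 mm⁴
I = 2.914×10^6 mm⁴ = 2.914×10^-6 m⁴
Effective length L_e = K·L = 0.7 × 3.02 = 2.114 m
P_cr = π²EI / L_e² = π² × 97.3×10⁹ × 2.914×10^-6 / 2.114² = 6.262×10^5 N

P_cr ≈ 626 kN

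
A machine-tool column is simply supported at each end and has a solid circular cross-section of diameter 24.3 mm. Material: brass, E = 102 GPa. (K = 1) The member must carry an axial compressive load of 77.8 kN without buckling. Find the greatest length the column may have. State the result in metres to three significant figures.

I = πd⁴/64 = π×24.3⁴/64 = 1.712×10^4 mm⁴
I = 1.712×10^-8 m⁴
At the buckling limit P_cr = P = 7.780×10^4 N
From P_cr = π²EI/(K·L)²:  L = (1/K)·√(π²EI/P_cr) = (1/1)·√(π²×1.02×10^11×1.712×10^-8/7.780×10^4)
L = 0.471 m

L_max ≈ 0.471 m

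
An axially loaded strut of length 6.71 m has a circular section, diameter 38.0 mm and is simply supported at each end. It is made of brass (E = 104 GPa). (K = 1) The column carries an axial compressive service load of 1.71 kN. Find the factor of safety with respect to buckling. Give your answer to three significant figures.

n ≈ 1.36

I = πd⁴/64 = π×38.0⁴/64 = 1.024×10^5 mm⁴
I = 1.024×10^5 mm⁴ = 1.024×10^-7 m⁴
Effective length L_e = K·L = 1 × 6.71 = 6.710 m
P_cr = π²EI / L_e² = π² × 104×10⁹ × 1.024×10^-7 / 6.710² = 2.333×10^3 N
Factor of safety n = P_cr / P = 2.3334 / 1.71 = 1.36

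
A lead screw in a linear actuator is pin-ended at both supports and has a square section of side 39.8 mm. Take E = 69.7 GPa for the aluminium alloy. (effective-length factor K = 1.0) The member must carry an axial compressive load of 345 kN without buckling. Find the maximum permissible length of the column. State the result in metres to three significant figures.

L_max ≈ 0.646 m

I = a⁴/12 = 39.8⁴/12 = 2.091×10^5 mm⁴
I = 2.091×10^-7 m⁴
At the buckling limit P_cr = P = 3.450×10^5 N
From P_cr = π²EI/(K·L)²:  L = (1/K)·√(π²EI/P_cr) = (1/1)·√(π²×6.97×10^10×2.091×10^-7/3.450×10^5)
L = 0.646 m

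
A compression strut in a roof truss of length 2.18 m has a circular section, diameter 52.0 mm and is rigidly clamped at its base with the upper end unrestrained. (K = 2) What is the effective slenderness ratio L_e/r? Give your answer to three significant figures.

λ ≈ 335

For a solid circle r = d/4 = 52.0/4 = 13.00 mm
L_e = K·L = 2 × 2.18 m = 4.360 m = 4360.0 mm
λ = L_e / r_min = 4360.0 / 13.00 = 335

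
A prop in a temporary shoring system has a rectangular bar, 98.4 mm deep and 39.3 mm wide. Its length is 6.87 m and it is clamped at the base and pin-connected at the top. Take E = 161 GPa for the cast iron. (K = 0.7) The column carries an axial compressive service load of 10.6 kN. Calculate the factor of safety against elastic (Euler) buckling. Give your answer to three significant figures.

n ≈ 3.23

Buckling occurs about the weak axis: I_min = h·b³/12 with b = 39.3 mm (the shorter side).
I_min = 98.4×39.3³/12 = 4.977×10^5 mm⁴
I = 4.977×10^5 mm⁴ = 4.977×10^-7 m⁴
Effective length L_e = K·L = 0.7 × 6.87 = 4.809 m
P_cr = π²EI / L_e² = π² × 161×10⁹ × 4.977×10^-7 / 4.809² = 3.420×10^4 N
Factor of safety n = P_cr / P = 34.199 / 10.6 = 3.23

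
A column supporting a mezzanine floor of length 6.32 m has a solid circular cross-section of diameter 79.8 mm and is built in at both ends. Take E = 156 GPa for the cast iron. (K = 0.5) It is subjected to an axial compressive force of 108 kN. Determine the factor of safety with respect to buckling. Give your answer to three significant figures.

n ≈ 2.84

I = πd⁴/64 = π×79.8⁴/64 = 1.991×10^6 mm⁴
I = 1.991×10^6 mm⁴ = 1.991×10^-6 m⁴
Effective length L_e = K·L = 0.5 × 6.32 = 3.160 m
P_cr = π²EI / L_e² = π² × 156×10⁹ × 1.991×10^-6 / 3.160² = 3.069×10^5 N
Factor of safety n = P_cr / P = 306.92 / 108 = 2.84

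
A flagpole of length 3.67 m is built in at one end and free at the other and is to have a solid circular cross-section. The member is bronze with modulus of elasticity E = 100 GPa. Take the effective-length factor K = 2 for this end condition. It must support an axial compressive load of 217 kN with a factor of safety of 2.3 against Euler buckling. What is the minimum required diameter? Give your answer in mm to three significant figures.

d ≈ 153 mm

Required P_cr = n·P = 2.3 × 217 = 499.1 kN
L_e = K·L = 2 × 3.67 = 7.340 m
Required I = P_cr·L_e²/(π²E) = 4.991×10^5 × 7.340² / (π² × 1.00×10^11) = 2.724×10^-5 m⁴
I_req = 2.724×10^7 mm⁴
Solid circle: I = πd⁴/64  ⇒  d = (64I/π)^(1/4) = (64×2.724×10^7/π)^(1/4) = 153 mm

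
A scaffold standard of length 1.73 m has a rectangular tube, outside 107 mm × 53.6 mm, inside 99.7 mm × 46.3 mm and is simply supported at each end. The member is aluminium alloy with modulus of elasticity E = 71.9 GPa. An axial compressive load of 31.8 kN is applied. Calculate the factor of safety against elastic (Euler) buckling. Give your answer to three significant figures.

Weak-axis I_min = (h_o·b_o³ − h_i·b_i³)/12 with b_o = 53.6, b_i = 46.30 mm (shorter outer/inner sides).
I_min = (107×53.6³ − 99.70×46.30³)/12 = 5.485×10^5 mm⁴
I = 5.485×10^5 mm⁴ = 5.485×10^-7 m⁴
Effective length L_e = K·L = 1 × 1.73 = 1.730 m
P_cr = π²EI / L_e² = π² × 71.9×10⁹ × 5.485×10^-7 / 1.730² = 1.300×10^5 N
Factor of safety n = P_cr / P = 130.04 / 31.8 = 4.09

n ≈ 4.09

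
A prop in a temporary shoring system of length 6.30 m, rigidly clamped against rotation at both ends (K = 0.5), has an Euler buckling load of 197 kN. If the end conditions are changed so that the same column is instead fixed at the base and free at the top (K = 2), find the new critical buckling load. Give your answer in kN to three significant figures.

P_cr ≈ 12.3 kN

P_cr ∝ 1/K², so P_cr,new = P_cr,old × (K_old/K_new)² = 197 × (0.5/2)²
= 197 × 0.06250 = 12.3 kN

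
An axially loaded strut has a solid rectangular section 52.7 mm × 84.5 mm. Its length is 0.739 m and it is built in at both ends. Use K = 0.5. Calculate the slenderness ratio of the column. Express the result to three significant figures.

For a rectangle r_min = b/√12 = 52.7/√12 = 15.21 mm
L_e = K·L = 0.5 × 0.739 m = 0.3695 m = 369.50 mm
λ = L_e / r_min = 369.50 / 15.21 = 24.3

λ ≈ 24.3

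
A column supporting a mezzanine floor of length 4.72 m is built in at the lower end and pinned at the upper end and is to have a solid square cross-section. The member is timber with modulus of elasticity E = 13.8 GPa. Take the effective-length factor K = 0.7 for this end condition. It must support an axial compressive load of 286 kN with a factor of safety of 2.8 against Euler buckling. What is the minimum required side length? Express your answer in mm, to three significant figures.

Required P_cr = n·P = 2.8 × 286 = 800.8 kN
L_e = K·L = 0.7 × 4.72 = 3.304 m
Required I = P_cr·L_e²/(π²E) = 8.008×10^5 × 3.304² / (π² × 1.38×10^10) = 6.418×10^-5 m⁴
I_req = 6.418×10^7 mm⁴
Solid square: I = a⁴/12  ⇒  a = (12I)^(1/4) = (12×6.418×10^7)^(1/4) = 167 mm

a ≈ 167 mm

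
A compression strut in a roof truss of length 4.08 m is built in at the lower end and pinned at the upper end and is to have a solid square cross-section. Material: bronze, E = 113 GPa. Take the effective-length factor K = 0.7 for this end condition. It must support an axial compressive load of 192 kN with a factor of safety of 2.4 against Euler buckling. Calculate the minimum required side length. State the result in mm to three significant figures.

Required P_cr = n·P = 2.4 × 192 = 460.8 kN
L_e = K·L = 0.7 × 4.08 = 2.856 m
Required I = P_cr·L_e²/(π²E) = 4.608×10^5 × 2.856² / (π² × 1.13×10^11) = 3.370×10^-6 m⁴
I_req = 3.370×10^6 mm⁴
Solid square: I = a⁴/12  ⇒  a = (12I)^(1/4) = (12×3.370×10^6)^(1/4) = 79.7 mm

a ≈ 79.7 mm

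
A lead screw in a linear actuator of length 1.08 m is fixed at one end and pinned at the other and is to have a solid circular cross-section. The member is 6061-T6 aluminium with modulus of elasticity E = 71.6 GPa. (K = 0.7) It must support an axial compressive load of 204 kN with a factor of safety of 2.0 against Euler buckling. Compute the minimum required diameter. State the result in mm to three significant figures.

Required P_cr = n·P = 2.0 × 204 = 408.0 kN
L_e = K·L = 0.7 × 1.08 = 0.7560 m
Required I = P_cr·L_e²/(π²E) = 4.080×10^5 × 0.7560² / (π² × 7.16×10^10) = 3.300×10^-7 m⁴
I_req = 3.300×10^5 mm⁴
Solid circle: I = πd⁴/64  ⇒  d = (64I/π)^(1/4) = (64×3.300×10^5/π)^(1/4) = 50.9 mm

d ≈ 50.9 mm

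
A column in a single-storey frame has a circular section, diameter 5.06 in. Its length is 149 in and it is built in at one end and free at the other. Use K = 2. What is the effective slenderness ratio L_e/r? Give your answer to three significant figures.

For a solid circle r = d/4 = 5.06/4 = 1.265 in
L_e = K·L = 2 × 149 = 298.0 in
λ = L_e / r_min = 298.00 / 1.265 = 236

λ ≈ 236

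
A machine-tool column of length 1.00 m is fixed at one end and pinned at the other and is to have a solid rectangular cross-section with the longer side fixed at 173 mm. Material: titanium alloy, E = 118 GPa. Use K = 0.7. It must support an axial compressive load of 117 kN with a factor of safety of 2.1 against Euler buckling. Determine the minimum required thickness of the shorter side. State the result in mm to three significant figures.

b ≈ 19.3 mm

Required P_cr = n·P = 2.1 × 117 = 245.7 kN
L_e = K·L = 0.7 × 1.00 = 0.7000 m
Required I = P_cr·L_e²/(π²E) = 2.457×10^5 × 0.7000² / (π² × 1.18×10^11) = 1.034×10^-7 m⁴
I_req = 1.034×10^5 mm⁴
Rectangle, weak axis: I_min = h·b³/12 with h = 173 mm fixed  ⇒  b = (12I/h)^(1/3) = 19.3 mm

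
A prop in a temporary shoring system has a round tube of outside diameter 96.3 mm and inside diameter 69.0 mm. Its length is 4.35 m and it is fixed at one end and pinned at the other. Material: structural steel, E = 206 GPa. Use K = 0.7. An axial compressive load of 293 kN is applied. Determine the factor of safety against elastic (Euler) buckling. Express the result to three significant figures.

d_o = 96.3 mm, d_i = 69.0 mm
I = π(d_o⁴ − d_i⁴)/64 = π(96.3⁴ − 69.00⁴)/64 = 3.109×10^6 mm⁴
I = 3.109×10^6 mm⁴ = 3.109×10^-6 m⁴
Effective length L_e = K·L = 0.7 × 4.35 = 3.045 m
P_cr = π²EI / L_e² = π² × 206×10⁹ × 3.109×10^-6 / 3.045² = 6.817×10^5 N
Factor of safety n = P_cr / P = 681.71 / 293 = 2.33

n ≈ 2.33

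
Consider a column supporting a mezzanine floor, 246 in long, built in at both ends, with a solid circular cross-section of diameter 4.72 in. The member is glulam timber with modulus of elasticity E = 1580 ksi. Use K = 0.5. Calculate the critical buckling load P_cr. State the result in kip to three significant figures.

I = πd⁴/64 = π×4.72⁴/64 = 24.36 in⁴
Effective length L_e = K·L = 0.5 × 246 = 123.0 in
P_cr = π²EI / L_e² = π² × 1580×10³ × 24.36 / 123.0² = 2.511×10^4 lb

P_cr ≈ 25.1 kip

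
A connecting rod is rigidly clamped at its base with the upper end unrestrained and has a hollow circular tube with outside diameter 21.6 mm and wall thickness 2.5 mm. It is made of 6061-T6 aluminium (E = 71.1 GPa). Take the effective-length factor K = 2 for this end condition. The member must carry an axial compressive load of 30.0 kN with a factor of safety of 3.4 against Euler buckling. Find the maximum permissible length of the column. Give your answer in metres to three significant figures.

L_max ≈ 0.109 m

Inner diameter d_i = 21.6 − 2×2.5 = 16.60 mm
I = π(d_o⁴ − d_i⁴)/64 = π(21.6⁴ − 16.60⁴)/64 = 6.958×10^3 mm⁴
I = 6.958×10^-9 m⁴
Required critical load P_cr = n·P = 3.4 × 30.0 = 102.0 kN = 1.020×10^5 N
From P_cr = π²EI/(K·L)²:  L = (1/K)·√(π²EI/P_cr) = (1/2)·√(π²×7.11×10^10×6.958×10^-9/1.020×10^5)
L = 0.109 m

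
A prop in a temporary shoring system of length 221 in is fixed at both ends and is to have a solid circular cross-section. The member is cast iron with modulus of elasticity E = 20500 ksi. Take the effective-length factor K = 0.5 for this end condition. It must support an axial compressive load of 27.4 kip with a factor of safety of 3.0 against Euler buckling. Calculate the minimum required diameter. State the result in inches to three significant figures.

d ≈ 3.17 in

Required P_cr = n·P = 3.0 × 27.4 = 82.20 kip
L_e = K·L = 0.5 × 221 = 110.5 in
Required I = P_cr·L_e²/(π²E) = 8.220×10^4 × 110.5² / (π² × 2.05×10^7) = 4.961 in⁴
Solid circle: I = πd⁴/64  ⇒  d = (64I/π)^(1/4) = (64×4.961/π)^(1/4) = 3.17 in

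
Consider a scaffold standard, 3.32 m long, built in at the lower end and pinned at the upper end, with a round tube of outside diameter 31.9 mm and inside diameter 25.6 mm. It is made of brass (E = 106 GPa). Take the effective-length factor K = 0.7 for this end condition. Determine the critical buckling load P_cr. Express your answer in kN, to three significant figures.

P_cr ≈ 5.76 kN

d_o = 31.9 mm, d_i = 25.6 mm
I = π(d_o⁴ − d_i⁴)/64 = π(31.9⁴ − 25.60⁴)/64 = 2.975×10^4 mm⁴
I = 2.975×10^4 mm⁴ = 2.975×10^-8 m⁴
Effective length L_e = K·L = 0.7 × 3.32 = 2.324 m
P_cr = π²EI / L_e² = π² × 106×10⁹ × 2.975×10^-8 / 2.324² = 5.762×10^3 N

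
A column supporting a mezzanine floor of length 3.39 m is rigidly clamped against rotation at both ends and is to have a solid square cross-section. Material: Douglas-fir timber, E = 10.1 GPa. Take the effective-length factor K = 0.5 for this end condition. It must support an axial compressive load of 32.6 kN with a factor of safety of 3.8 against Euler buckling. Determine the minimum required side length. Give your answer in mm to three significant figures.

a ≈ 80.9 mm

Required P_cr = n·P = 3.8 × 32.6 = 123.9 kN
L_e = K·L = 0.5 × 3.39 = 1.695 m
Required I = P_cr·L_e²/(π²E) = 1.239×10^5 × 1.695² / (π² × 1.01×10^10) = 3.570×10^-6 m⁴
I_req = 3.570×10^6 mm⁴
Solid square: I = a⁴/12  ⇒  a = (12I)^(1/4) = (12×3.570×10^6)^(1/4) = 80.9 mm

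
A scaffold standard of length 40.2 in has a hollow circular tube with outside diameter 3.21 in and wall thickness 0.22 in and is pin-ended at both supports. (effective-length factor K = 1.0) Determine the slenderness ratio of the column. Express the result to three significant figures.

λ ≈ 37.9

Inner diameter d_i = 3.21 − 2×0.22 = 2.770 in
I = π(d_o⁴ − d_i⁴)/64 = π(3.21⁴ − 2.770⁴)/64 = 2.322 in⁴
A = 2.067 in²;  r_min = √(I/A) = √(2.322/2.067) = 1.060 in
L_e = K·L = 1 × 40.2 = 40.20 in
λ = L_e / r_min = 40.200 / 1.060 = 37.9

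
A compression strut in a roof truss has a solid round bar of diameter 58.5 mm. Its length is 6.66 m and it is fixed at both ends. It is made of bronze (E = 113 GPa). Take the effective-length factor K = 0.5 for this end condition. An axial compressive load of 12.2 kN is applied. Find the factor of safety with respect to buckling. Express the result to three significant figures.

n ≈ 4.74

I = πd⁴/64 = π×58.5⁴/64 = 5.749×10^5 mm⁴
I = 5.749×10^5 mm⁴ = 5.749×10^-7 m⁴
Effective length L_e = K·L = 0.5 × 6.66 = 3.330 m
P_cr = π²EI / L_e² = π² × 113×10⁹ × 5.749×10^-7 / 3.330² = 5.782×10^4 N
Factor of safety n = P_cr / P = 57.821 / 12.2 = 4.74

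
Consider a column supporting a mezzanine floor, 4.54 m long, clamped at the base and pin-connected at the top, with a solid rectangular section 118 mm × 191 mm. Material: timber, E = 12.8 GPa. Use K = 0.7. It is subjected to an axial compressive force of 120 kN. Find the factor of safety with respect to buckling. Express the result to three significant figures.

Buckling occurs about the weak axis: I_min = h·b³/12 with b = 118 mm (the shorter side).
I_min = 191×118³/12 = 2.615×10^7 mm⁴
I = 2.615×10^7 mm⁴ = 2.615×10^-5 m⁴
Effective length L_e = K·L = 0.7 × 4.54 = 3.178 m
P_cr = π²EI / L_e² = π² × 12.8×10⁹ × 2.615×10^-5 / 3.178² = 3.271×10^5 N
Factor of safety n = P_cr / P = 327.11 / 120 = 2.73

n ≈ 2.73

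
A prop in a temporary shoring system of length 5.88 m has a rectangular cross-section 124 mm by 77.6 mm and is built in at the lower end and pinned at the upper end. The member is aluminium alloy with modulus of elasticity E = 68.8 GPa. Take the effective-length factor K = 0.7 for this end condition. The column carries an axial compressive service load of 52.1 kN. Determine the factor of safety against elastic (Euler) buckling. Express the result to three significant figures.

Buckling occurs about the weak axis: I_min = h·b³/12 with b = 77.6 mm (the shorter side).
I_min = 124×77.6³/12 = 4.829×10^6 mm⁴
I = 4.829×10^6 mm⁴ = 4.829×10^-6 m⁴
Effective length L_e = K·L = 0.7 × 5.88 = 4.116 m
P_cr = π²EI / L_e² = π² × 68.8×10⁹ × 4.829×10^-6 / 4.116² = 1.935×10^5 N
Factor of safety n = P_cr / P = 193.54 / 52.1 = 3.71

n ≈ 3.71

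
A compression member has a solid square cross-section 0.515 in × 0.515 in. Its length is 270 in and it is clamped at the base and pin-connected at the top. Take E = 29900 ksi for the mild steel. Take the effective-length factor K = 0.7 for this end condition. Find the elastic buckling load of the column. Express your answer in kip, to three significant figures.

I = a⁴/12 = 0.515⁴/12 = 5.862×10^-3 in⁴
Effective length L_e = K·L = 0.7 × 270 = 189.0 in
P_cr = π²EI / L_e² = π² × 29900×10³ × 5.862×10^-3 / 189.0² = 48.43 lb

P_cr ≈ 0.0484 kip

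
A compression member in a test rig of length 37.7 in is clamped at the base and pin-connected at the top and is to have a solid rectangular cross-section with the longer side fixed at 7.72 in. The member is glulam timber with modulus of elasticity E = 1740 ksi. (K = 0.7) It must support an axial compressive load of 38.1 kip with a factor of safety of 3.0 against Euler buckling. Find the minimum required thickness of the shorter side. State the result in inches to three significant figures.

Required P_cr = n·P = 3.0 × 38.1 = 114.3 kip
L_e = K·L = 0.7 × 37.7 = 26.39 in
Required I = P_cr·L_e²/(π²E) = 1.143×10^5 × 26.39² / (π² × 1.74×10^6) = 4.635 in⁴
Rectangle, weak axis: I_min = h·b³/12 with h = 7.72 in fixed  ⇒  b = (12I/h)^(1/3) = 1.93 in

b ≈ 1.93 in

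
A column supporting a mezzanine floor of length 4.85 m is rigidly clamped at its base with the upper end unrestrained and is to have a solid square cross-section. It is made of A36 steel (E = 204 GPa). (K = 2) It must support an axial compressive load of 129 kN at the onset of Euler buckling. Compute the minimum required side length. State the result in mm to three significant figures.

L_e = K·L = 2 × 4.85 = 9.700 m
Required I = P_cr·L_e²/(π²E) = 1.290×10^5 × 9.700² / (π² × 2.04×10^11) = 6.028×10^-6 m⁴
I_req = 6.028×10^6 mm⁴
Solid square: I = a⁴/12  ⇒  a = (12I)^(1/4) = (12×6.028×10^6)^(1/4) = 92.2 mm

a ≈ 92.2 mm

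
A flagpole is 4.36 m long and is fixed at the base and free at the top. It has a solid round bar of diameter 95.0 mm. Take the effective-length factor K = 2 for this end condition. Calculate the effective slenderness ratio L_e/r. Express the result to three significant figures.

For a solid circle r = d/4 = 95.0/4 = 23.75 mm
L_e = K·L = 2 × 4.36 m = 8.720 m = 8720.0 mm
λ = L_e / r_min = 8720.0 / 23.75 = 367

λ ≈ 367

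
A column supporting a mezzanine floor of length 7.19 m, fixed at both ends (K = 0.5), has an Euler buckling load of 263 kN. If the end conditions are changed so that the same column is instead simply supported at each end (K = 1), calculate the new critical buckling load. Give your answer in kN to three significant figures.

P_cr ∝ 1/K², so P_cr,new = P_cr,old × (K_old/K_new)² = 263 × (0.5/1)²
= 263 × 0.2500 = 65.8 kN

P_cr ≈ 65.8 kN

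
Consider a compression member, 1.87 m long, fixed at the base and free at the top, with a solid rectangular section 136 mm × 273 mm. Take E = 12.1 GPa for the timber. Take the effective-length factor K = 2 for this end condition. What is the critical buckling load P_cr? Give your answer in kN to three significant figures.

P_cr ≈ 489 kN

Buckling occurs about the weak axis: I_min = h·b³/12 with b = 136 mm (the shorter side).
I_min = 273×136³/12 = 5.723×10^7 mm⁴
I = 5.723×10^7 mm⁴ = 5.723×10^-5 m⁴
Effective length L_e = K·L = 2 × 1.87 = 3.740 m
P_cr = π²EI / L_e² = π² × 12.1×10⁹ × 5.723×10^-5 / 3.740² = 4.886×10^5 N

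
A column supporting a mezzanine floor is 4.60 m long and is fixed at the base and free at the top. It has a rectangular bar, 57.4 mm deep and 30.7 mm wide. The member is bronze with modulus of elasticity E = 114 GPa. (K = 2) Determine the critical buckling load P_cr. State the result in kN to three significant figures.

P_cr ≈ 1.84 kN

Buckling occurs about the weak axis: I_min = h·b³/12 with b = 30.7 mm (the shorter side).
I_min = 57.4×30.7³/12 = 1.384×10^5 mm⁴
I = 1.384×10^5 mm⁴ = 1.384×10^-7 m⁴
Effective length L_e = K·L = 2 × 4.60 = 9.200 m
P_cr = π²EI / L_e² = π² × 114×10⁹ × 1.384×10^-7 / 9.200² = 1.840×10^3 N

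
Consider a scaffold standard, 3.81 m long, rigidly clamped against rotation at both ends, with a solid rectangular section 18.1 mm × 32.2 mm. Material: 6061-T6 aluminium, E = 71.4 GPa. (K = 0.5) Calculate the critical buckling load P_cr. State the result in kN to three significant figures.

Buckling occurs about the weak axis: I_min = h·b³/12 with b = 18.1 mm (the shorter side).
I_min = 32.2×18.1³/12 = 1.591×10^4 mm⁴
I = 1.591×10^4 mm⁴ = 1.591×10^-8 m⁴
Effective length L_e = K·L = 0.5 × 3.81 = 1.905 m
P_cr = π²EI / L_e² = π² × 71.4×10⁹ × 1.591×10^-8 / 1.905² = 3.090×10^3 N

P_cr ≈ 3.09 kN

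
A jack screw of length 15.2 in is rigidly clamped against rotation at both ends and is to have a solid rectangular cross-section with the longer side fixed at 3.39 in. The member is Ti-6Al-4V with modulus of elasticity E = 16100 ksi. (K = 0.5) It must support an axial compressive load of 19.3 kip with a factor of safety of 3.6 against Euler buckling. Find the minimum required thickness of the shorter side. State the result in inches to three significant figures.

b ≈ 0.447 in

Required P_cr = n·P = 3.6 × 19.3 = 69.48 kip
L_e = K·L = 0.5 × 15.2 = 7.600 in
Required I = P_cr·L_e²/(π²E) = 6.948×10^4 × 7.600² / (π² × 1.61×10^7) = 2.526×10^-2 in⁴
Rectangle, weak axis: I_min = h·b³/12 with h = 3.39 in fixed  ⇒  b = (12I/h)^(1/3) = 0.447 in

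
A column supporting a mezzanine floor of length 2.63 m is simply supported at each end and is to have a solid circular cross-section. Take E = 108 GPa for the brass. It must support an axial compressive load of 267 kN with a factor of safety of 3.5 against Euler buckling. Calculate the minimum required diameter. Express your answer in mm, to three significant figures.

d ≈ 105 mm

Required P_cr = n·P = 3.5 × 267 = 934.5 kN
L_e = K·L = 1 × 2.63 = 2.630 m
Required I = P_cr·L_e²/(π²E) = 9.345×10^5 × 2.630² / (π² × 1.08×10^11) = 6.064×10^-6 m⁴
I_req = 6.064×10^6 mm⁴
Solid circle: I = πd⁴/64  ⇒  d = (64I/π)^(1/4) = (64×6.064×10^6/π)^(1/4) = 105 mm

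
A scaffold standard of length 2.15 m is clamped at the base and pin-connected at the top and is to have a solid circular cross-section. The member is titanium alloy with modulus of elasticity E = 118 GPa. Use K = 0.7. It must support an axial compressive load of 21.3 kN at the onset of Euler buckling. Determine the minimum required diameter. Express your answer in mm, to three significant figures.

L_e = K·L = 0.7 × 2.15 = 1.505 m
Required I = P_cr·L_e²/(π²E) = 2.130×10^4 × 1.505² / (π² × 1.18×10^11) = 4.143×10^-8 m⁴
I_req = 4.143×10^4 mm⁴
Solid circle: I = πd⁴/64  ⇒  d = (64I/π)^(1/4) = (64×4.143×10^4/π)^(1/4) = 30.3 mm

d ≈ 30.3 mm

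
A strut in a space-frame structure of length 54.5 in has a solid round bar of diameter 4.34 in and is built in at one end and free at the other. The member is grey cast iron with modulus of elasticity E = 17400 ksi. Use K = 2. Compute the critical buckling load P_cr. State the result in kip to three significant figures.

I = πd⁴/64 = π×4.34⁴/64 = 17.42 in⁴
Effective length L_e = K·L = 2 × 54.5 = 109.0 in
P_cr = π²EI / L_e² = π² × 17400×10³ × 17.42 / 109.0² = 2.517×10^5 lb

P_cr ≈ 252 kip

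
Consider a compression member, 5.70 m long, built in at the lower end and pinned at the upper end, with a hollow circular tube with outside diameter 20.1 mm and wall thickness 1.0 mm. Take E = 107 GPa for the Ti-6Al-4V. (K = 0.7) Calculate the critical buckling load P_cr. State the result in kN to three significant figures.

P_cr ≈ 0.182 kN

Inner diameter d_i = 20.1 − 2×1.0 = 18.10 mm
I = π(d_o⁴ − d_i⁴)/64 = π(20.1⁴ − 18.10⁴)/64 = 2.744×10^3 mm⁴
I = 2.744×10^3 mm⁴ = 2.744×10^-9 m⁴
Effective length L_e = K·L = 0.7 × 5.70 = 3.990 m
P_cr = π²EI / L_e² = π² × 107×10⁹ × 2.744×10^-9 / 3.990² = 182.0 N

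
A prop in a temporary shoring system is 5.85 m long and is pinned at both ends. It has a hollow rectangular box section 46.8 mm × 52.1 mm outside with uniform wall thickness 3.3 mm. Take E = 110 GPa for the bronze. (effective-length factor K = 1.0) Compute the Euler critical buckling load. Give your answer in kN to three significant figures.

Inner dimensions: h_i = 52.1 − 2×3.3 = 45.50 mm, b_i = 46.8 − 2×3.3 = 40.20 mm
Weak-axis I_min = (h_o·b_o³ − h_i·b_i³)/12 with b_o = 46.8, b_i = 40.20 mm (shorter outer/inner sides).
I_min = (52.1×46.8³ − 45.50×40.20³)/12 = 1.987×10^5 mm⁴
I = 1.987×10^5 mm⁴ = 1.987×10^-7 m⁴
Effective length L_e = K·L = 1 × 5.85 = 5.850 m
P_cr = π²EI / L_e² = π² × 110×10⁹ × 1.987×10^-7 / 5.850² = 6.304×10^3 N

P_cr ≈ 6.30 kN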